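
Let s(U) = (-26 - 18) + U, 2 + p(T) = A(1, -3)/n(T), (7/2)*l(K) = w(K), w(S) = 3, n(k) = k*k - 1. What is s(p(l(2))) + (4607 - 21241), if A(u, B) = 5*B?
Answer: -216105/13 ≈ -16623.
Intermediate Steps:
n(k) = -1 + k² (n(k) = k² - 1 = -1 + k²)
l(K) = 6/7 (l(K) = (2/7)*3 = 6/7)
p(T) = -2 - 15/(-1 + T²) (p(T) = -2 + (5*(-3))/(-1 + T²) = -2 - 15/(-1 + T²))
s(U) = -44 + U
s(p(l(2))) + (4607 - 21241) = (-44 + (-13 - 2*(6/7)²)/(-1 + (6/7)²)) + (4607 - 21241) = (-44 + (-13 - 2*36/49)/(-1 + 36/49)) - 16634 = (-44 + (-13 - 72/49)/(-13/49)) - 16634 = (-44 - 49/13*(-709/49)) - 16634 = (-44 + 709/13) - 16634 = 137/13 - 16634 = -216105/13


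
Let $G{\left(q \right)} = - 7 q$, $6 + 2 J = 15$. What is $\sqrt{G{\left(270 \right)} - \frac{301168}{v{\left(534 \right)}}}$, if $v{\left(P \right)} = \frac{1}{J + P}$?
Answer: $i \sqrt{162180858} \approx 12735.0 i$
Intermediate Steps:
$J = \frac{9}{2}$ ($J = -3 + \frac{1}{2} \cdot 15 = -3 + \frac{15}{2} = \frac{9}{2} \approx 4.5$)
$v{\left(P \right)} = \frac{1}{\frac{9}{2} + P}$
$\sqrt{G{\left(270 \right)} - \frac{301168}{v{\left(534 \right)}}} = \sqrt{\left(-7\right) 270 - \frac{301168}{2 \frac{1}{9 + 2 \cdot 534}}} = \sqrt{-1890 - \frac{301168}{2 \frac{1}{9 + 1068}}} = \sqrt{-1890 - \frac{301168}{2 \cdot \frac{1}{1077}}} = \sqrt{-1890 - \frac{301168}{\frac{2}{1077}}} = \sqrt{-1890 - 162178968} = \sqrt{-162180858} = i \sqrt{162180858}$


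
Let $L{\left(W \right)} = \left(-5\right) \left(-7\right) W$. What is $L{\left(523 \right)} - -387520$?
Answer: $405825$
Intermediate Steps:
$L{\left(W \right)} = 35 W$
$L{\left(523 \right)} - -387520 = 35 \cdot 523 - -387520 = 18305 + 387520 = 405825$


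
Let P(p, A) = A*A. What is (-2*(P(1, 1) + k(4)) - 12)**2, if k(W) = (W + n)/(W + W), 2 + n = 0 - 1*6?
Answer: 169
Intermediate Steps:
P(p, A) = A**2
n = -8 (n = -2 + (0 - 1*6) = -2 + (0 - 6) = -2 - 6 = -8)
k(W) = (-8 + W)/(2*W) (k(W) = (W - 8)/(W + W) = (-8 + W)/((2*W)) = (-8 + W)*(1/(2*W)) = (-8 + W)/(2*W))
(-2*(P(1, 1) + k(4)) - 12)**2 = (-2*(1**2 + (1/2)*(-8 + 4)/4) - 12)**2 = (-2*(1 + (1/2)*(1/4)*(-4)) - 12)**2 = (-2*(1 - 1/2) - 12)**2 = (-2*1/2 - 12)**2 = (-1 - 12)**2 = (-13)**2 = 169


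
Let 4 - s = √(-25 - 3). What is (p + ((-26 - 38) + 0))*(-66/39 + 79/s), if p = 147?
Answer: 65155/143 + 6557*I*√7/22 ≈ 455.63 + 788.55*I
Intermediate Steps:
s = 4 - 2*I*√7 (s = 4 - √(-25 - 3) = 4 - √(-28) = 4 - 2*I*√7 ≈ 4.0 - 5.2915*I)
(p + ((-26 - 38) + 0))*(-66/39 + 79/s) = (147 + ((-26 - 38) + 0))*(-66/39 + 79/(4 - 2*I*√7)) = (147 + (-64 + 0))*(-66*1/39 + 79/(4 - 2*I*√7)) = (147 - 64)*(-22/13 + 79/(4 - 2*I*√7)) = 83*(-22/13 + 79/(4 - 2*I*√7)) = -1826/13 + 6557/(4 - 2*I*√7)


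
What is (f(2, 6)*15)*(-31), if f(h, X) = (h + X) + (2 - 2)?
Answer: -3720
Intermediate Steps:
f(h, X) = X + h (f(h, X) = (X + h) + 0 = X + h)
(f(2, 6)*15)*(-31) = ((6 + 2)*15)*(-31) = (8*15)*(-31) = 120*(-31) = -3720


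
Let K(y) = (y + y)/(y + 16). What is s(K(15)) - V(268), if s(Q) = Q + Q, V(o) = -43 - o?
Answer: 9701/31 ≈ 312.94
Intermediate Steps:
K(y) = 2*y/(16 + y) (K(y) = (2*y)/(16 + y) = 2*y/(16 + y))
s(Q) = 2*Q
s(K(15)) - V(268) = 2*(2*15/(16 + 15)) - (-43 - 1*268) = 2*(2*15/31) - (-43 - 268) = 2*(2*15*(1/31)) - 1*(-311) = 2*(30/31) + 311 = 60/31 + 311 = 9701/31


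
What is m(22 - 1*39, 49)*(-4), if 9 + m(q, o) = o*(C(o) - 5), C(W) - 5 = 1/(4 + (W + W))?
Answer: 1738/51 ≈ 34.078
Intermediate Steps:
C(W) = 5 + 1/(4 + 2*W) (C(W) = 5 + 1/(4 + (W + W)) = 5 + 1/(4 + 2*W))
m(q, o) = -9 + o*(-5 + (21 + 10*o)/(2*(2 + o))) (m(q, o) = -9 + o*((21 + 10*o)/(2*(2 + o)) - 5) = -9 + o*(-5 + (21 + 10*o)/(2*(2 + o))))
m(22 - 1*39, 49)*(-4) = ((-36 - 17*49)/(2*(2 + 49)))*(-4) = ((½)*(-36 - 833)/51)*(-4) = ((½)*(1/51)*(-869))*(-4) = -869/102*(-4) = 1738/51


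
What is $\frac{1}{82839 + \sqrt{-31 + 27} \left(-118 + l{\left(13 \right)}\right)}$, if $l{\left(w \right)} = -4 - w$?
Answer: $\frac{27613}{2287457607} + \frac{30 i}{762485869} \approx 1.2071 \cdot 10^{-5} + 3.9345 \cdot 10^{-8} i$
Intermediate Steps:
$\frac{1}{82839 + \sqrt{-31 + 27} \left(-118 + l{\left(13 \right)}\right)} = \frac{1}{82839 + \sqrt{-31 + 27} \left(-118 - 17\right)} = \frac{1}{82839 + \sqrt{-4} \left(-118 - 17\right)} = \frac{1}{82839 + 2 i \left(-118 - 17\right)} = \frac{1}{82839 + 2 i \left(-135\right)} = \frac{1}{82839 - 270 i} = \frac{82839 + 270 i}{6862372821}$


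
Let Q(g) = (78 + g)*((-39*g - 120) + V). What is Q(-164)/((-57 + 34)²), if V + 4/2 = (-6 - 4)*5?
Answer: -535264/529 ≈ -1011.8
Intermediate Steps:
V = -52 (V = -2 + (-6 - 4)*5 = -2 - 10*5 = -2 - 50 = -52)
Q(g) = (-172 - 39*g)*(78 + g) (Q(g) = (78 + g)*((-39*g - 120) - 52) = (78 + g)*((-120 - 39*g) - 52) = (78 + g)*(-172 - 39*g) = (-172 - 39*g)*(78 + g))
Q(-164)/((-57 + 34)²) = (-13416 - 3214*(-164) - 39*(-164)²)/((-57 + 34)²) = (-13416 + 527096 - 39*26896)/((-23)²) = (-13416 + 527096 - 1048944)/529 = -535264*1/529 = -535264/529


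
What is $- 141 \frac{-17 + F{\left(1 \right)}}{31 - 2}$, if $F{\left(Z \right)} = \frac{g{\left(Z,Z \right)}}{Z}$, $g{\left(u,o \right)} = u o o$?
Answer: $\frac{2256}{29} \approx 77.793$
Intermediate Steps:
$g{\left(u,o \right)} = u o^{2}$ ($g{\left(u,o \right)} = o u o = u o^{2}$)
$F{\left(Z \right)} = Z^{2}$ ($F{\left(Z \right)} = \frac{Z Z^{2}}{Z} = \frac{Z^{3}}{Z} = Z^{2}$)
$- 141 \frac{-17 + F{\left(1 \right)}}{31 - 2} = - 141 \frac{-17 + 1^{2}}{31 - 2} = - 141 \frac{-17 + 1}{29} = - 141 \left(\left(-16\right) \frac{1}{29}\right) = \left(-141\right) \left(- \frac{16}{29}\right) = \frac{2256}{29}$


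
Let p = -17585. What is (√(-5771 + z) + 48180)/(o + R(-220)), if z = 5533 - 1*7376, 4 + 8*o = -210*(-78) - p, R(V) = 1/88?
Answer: 353320/31131 + 22*I*√94/10377 ≈ 11.349 + 0.020555*I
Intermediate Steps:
R(V) = 1/88
o = 33961/8 (o = -½ + (-210*(-78) - 1*(-17585))/8 = -½ + (16380 + 17585)/8 = -½ + (⅛)*33965 = -½ + 33965/8 = 33961/8 ≈ 4245.1)
z = -1843 (z = 5533 - 7376 = -1843)
(√(-5771 + z) + 48180)/(o + R(-220)) = (√(-5771 - 1843) + 48180)/(33961/8 + 1/88) = (√(-7614) + 48180)/(93393/22) = (9*I*√94 + 48180)*(22/93393) = (48180 + 9*I*√94)*(22/93393) = 353320/31131 + 22*I*√94/10377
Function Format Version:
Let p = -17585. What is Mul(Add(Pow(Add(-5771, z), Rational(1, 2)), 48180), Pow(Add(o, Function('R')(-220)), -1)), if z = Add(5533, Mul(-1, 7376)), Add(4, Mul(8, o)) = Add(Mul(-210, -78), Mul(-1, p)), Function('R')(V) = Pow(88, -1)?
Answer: Add(Rational(353320, 31131), Mul(Rational(22, 10377), I, Pow(94, Rational(1, 2)))) ≈ Add(11.349, Mul(0.020555, I))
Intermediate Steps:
Function('R')(V) = Rational(1, 88)
o = Rational(33961, 8) (o = Add(Rational(-1, 2), Mul(Rational(1, 8), Add(Mul(-210, -78), Mul(-1, -17585)))) = Add(Rational(-1, 2), Mul(Rational(1, 8), Add(16380, 17585))) = Add(Rational(-1, 2), Mul(Rational(1, 8), 33965)) = Add(Rational(-1, 2), Rational(33965, 8)) = Rational(33961, 8) ≈ 4245.1)
z = -1843 (z = Add(5533, -7376) = -1843)
Mul(Add(Pow(Add(-5771, z), Rational(1, 2)), 48180), Pow(Add(o, Function('R')(-220)), -1)) = Mul(Add(Pow(Add(-5771, -1843), Rational(1, 2)), 48180), Pow(Add(Rational(33961, 8), Rational(1, 88)), -1)) = Mul(Add(Pow(-7614, Rational(1, 2)), 48180), Pow(Rational(93393, 22), -1)) = Mul(Add(Mul(9, I, Pow(94, Rational(1, 2))), 48180), Rational(22, 93393)) = Mul(Add(48180, Mul(9, I, Pow(94, Rational(1, 2)))), Rational(22, 93393)) = Add(Rational(353320, 31131), Mul(Rational(22, 10377), I, Pow(94, Rational(1, 2))))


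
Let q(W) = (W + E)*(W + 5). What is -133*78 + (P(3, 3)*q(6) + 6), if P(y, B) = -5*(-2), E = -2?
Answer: -9928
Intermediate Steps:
q(W) = (-2 + W)*(5 + W) (q(W) = (W - 2)*(W + 5) = (-2 + W)*(5 + W))
P(y, B) = 10
-133*78 + (P(3, 3)*q(6) + 6) = -133*78 + (10*(-10 + 6**2 + 3*6) + 6) = -10374 + (10*(-10 + 36 + 18) + 6) = -10374 + (10*44 + 6) = -10374 + (440 + 6) = -10374 + 446 = -9928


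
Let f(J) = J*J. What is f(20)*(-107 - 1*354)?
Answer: -184400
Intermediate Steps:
f(J) = J²
f(20)*(-107 - 1*354) = 20²*(-107 - 1*354) = 400*(-107 - 354) = 400*(-461) = -184400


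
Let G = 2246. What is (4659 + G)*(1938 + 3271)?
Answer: 35968145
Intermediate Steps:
(4659 + G)*(1938 + 3271) = (4659 + 2246)*(1938 + 3271) = 6905*5209 = 35968145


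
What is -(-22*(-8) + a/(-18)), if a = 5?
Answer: -3163/18 ≈ -175.72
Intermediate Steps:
-(-22*(-8) + a/(-18)) = -(-22*(-8) + 5/(-18)) = -(176 + 5*(-1/18)) = -(176 - 5/18) = -1*3163/18 = -3163/18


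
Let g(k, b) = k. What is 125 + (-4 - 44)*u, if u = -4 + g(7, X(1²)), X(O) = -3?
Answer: -19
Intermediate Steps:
u = 3 (u = -4 + 7 = 3)
125 + (-4 - 44)*u = 125 + (-4 - 44)*3 = 125 - 48*3 = 125 - 144 = -19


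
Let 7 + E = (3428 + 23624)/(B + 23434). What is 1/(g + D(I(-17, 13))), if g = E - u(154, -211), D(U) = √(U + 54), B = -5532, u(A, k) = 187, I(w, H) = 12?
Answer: -7711143284/1481665391279 - 80120401*√66/2963330782558 ≈ -0.0054240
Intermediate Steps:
D(U) = √(54 + U)
E = -49131/8951 (E = -7 + (3428 + 23624)/(-5532 + 23434) = -7 + 27052/17902 = -7 + 27052*(1/17902) = -7 + 13526/8951 = -49131/8951 ≈ -5.4889)
g = -1722968/8951 (g = -49131/8951 - 1*187 = -49131/8951 - 187 = -1722968/8951 ≈ -192.49)
1/(g + D(I(-17, 13))) = 1/(-1722968/8951 + √(54 + 12)) = 1/(-1722968/8951 + √66)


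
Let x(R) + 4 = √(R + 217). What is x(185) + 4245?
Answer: 4241 + √402 ≈ 4261.0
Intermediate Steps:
x(R) = -4 + √(217 + R) (x(R) = -4 + √(R + 217) = -4 + √(217 + R))
x(185) + 4245 = (-4 + √(217 + 185)) + 4245 = (-4 + √402) + 4245 = 4241 + √402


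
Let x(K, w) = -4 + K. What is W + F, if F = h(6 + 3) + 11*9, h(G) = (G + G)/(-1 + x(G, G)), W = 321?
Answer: 849/2 ≈ 424.50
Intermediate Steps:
h(G) = 2*G/(-5 + G) (h(G) = (G + G)/(-1 + (-4 + G)) = (2*G)/(-5 + G) = 2*G/(-5 + G))
F = 207/2 (F = 2*(6 + 3)/(-5 + (6 + 3)) + 11*9 = 2*9/(-5 + 9) + 99 = 2*9/4 + 99 = 2*9*(1/4) + 99 = 9/2 + 99 = 207/2 ≈ 103.50)
W + F = 321 + 207/2 = 849/2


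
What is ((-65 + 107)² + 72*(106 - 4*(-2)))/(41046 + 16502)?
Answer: 2493/14387 ≈ 0.17328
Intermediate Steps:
((-65 + 107)² + 72*(106 - 4*(-2)))/(41046 + 16502) = (42² + 72*(106 + 8))/57548 = (1764 + 72*114)*(1/57548) = (1764 + 8208)*(1/57548) = 9972*(1/57548) = 2493/14387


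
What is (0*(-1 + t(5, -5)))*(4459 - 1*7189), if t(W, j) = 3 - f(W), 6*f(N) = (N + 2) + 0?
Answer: 0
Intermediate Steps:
f(N) = ⅓ + N/6 (f(N) = ((N + 2) + 0)/6 = ((2 + N) + 0)/6 = (2 + N)/6 = ⅓ + N/6)
t(W, j) = 8/3 - W/6 (t(W, j) = 3 - (⅓ + W/6) = 3 + (-⅓ - W/6) = 8/3 - W/6)
(0*(-1 + t(5, -5)))*(4459 - 1*7189) = (0*(-1 + (8/3 - ⅙*5)))*(4459 - 1*7189) = (0*(-1 + (8/3 - ⅚)))*(4459 - 7189) = (0*(-1 + 11/6))*(-2730) = (0*(⅚))*(-2730) = 0*(-2730) = 0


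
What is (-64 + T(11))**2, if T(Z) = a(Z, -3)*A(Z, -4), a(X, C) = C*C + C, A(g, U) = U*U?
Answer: 1024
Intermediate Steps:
A(g, U) = U**2
a(X, C) = C + C**2 (a(X, C) = C**2 + C = C + C**2)
T(Z) = 96 (T(Z) = -3*(1 - 3)*(-4)**2 = -3*(-2)*16 = 6*16 = 96)
(-64 + T(11))**2 = (-64 + 96)**2 = 32**2 = 1024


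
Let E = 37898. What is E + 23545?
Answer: 61443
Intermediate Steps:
E + 23545 = 37898 + 23545 = 61443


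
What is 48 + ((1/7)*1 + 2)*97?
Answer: 1791/7 ≈ 255.86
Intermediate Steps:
48 + ((1/7)*1 + 2)*97 = 48 + (1/7 + 2)*97 = 48 + (15/7)*97 = 48 + 1455/7 = 1791/7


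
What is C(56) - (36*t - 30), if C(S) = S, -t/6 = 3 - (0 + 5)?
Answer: -346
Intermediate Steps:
t = 12 (t = -6*(3 - (0 + 5)) = -6*(3 - 1*5) = -6*(3 - 5) = -6*(-2) = 12)
C(56) - (36*t - 30) = 56 - (36*12 - 30) = 56 - (432 - 30) = 56 - 1*402 = 56 - 402 = -346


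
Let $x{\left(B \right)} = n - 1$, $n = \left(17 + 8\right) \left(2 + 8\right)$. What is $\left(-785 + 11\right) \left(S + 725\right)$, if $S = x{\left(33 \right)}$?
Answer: $-753876$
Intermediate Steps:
$n = 250$ ($n = 25 \cdot 10 = 250$)
$x{\left(B \right)} = 249$ ($x{\left(B \right)} = 250 - 1 = 249$)
$S = 249$
$\left(-785 + 11\right) \left(S + 725\right) = \left(-785 + 11\right) \left(249 + 725\right) = \left(-774\right) 974 = -753876$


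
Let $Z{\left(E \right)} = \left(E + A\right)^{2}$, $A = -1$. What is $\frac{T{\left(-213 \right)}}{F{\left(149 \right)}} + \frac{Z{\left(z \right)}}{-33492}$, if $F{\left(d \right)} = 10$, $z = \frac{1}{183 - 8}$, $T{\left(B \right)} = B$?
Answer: $- \frac{3641213421}{170948750} \approx -21.3$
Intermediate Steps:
$z = \frac{1}{175} \approx 0.0057143$
$Z{\left(E \right)} = \left(-1 + E\right)^{2}$ ($Z{\left(E \right)} = \left(E - 1\right)^{2} = \left(-1 + E\right)^{2}$)
$\frac{T{\left(-213 \right)}}{F{\left(149 \right)}} + \frac{Z{\left(z \right)}}{-33492} = - \frac{213}{10} + \frac{\left(-1 + \frac{1}{175}\right)^{2}}{-33492} = \left(-213\right) \frac{1}{10} + \left(- \frac{174}{175}\right)^{2} \left(- \frac{1}{33492}\right) = - \frac{213}{10} + \frac{30276}{30625} \left(- \frac{1}{33492}\right) = - \frac{213}{10} - \frac{2523}{85474375} = - \frac{3641213421}{170948750}$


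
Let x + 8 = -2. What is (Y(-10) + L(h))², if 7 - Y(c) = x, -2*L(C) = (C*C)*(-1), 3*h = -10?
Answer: 41209/81 ≈ 508.75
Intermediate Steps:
h = -10/3 (h = (⅓)*(-10) = -10/3 ≈ -3.3333)
x = -10 (x = -8 - 2 = -10)
L(C) = C²/2 (L(C) = -C*C*(-1)/2 = -C²*(-1)/2 = -(-1)*C²/2 = C²/2)
Y(c) = 17 (Y(c) = 7 - 1*(-10) = 7 + 10 = 17)
(Y(-10) + L(h))² = (17 + (-10/3)²/2)² = (17 + (½)*(100/9))² = (17 + 50/9)² = (203/9)² = 41209/81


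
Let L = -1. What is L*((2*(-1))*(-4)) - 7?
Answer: -15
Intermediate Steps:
L*((2*(-1))*(-4)) - 7 = -2*(-1)*(-4) - 7 = -(-2)*(-4) - 7 = -1*8 - 7 = -8 - 7 = -15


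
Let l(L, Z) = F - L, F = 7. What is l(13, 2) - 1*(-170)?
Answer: 164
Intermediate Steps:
l(L, Z) = 7 - L
l(13, 2) - 1*(-170) = (7 - 1*13) - 1*(-170) = (7 - 13) + 170 = -6 + 170 = 164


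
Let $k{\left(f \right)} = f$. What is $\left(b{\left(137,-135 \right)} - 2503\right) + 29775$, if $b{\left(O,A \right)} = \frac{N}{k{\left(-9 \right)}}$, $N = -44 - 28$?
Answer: $27280$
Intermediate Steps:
$N = -72$
$b{\left(O,A \right)} = 8$ ($b{\left(O,A \right)} = - \frac{72}{-9} = \left(-72\right) \left(- \frac{1}{9}\right) = 8$)
$\left(b{\left(137,-135 \right)} - 2503\right) + 29775 = \left(8 - 2503\right) + 29775 = -2495 + 29775 = 27280$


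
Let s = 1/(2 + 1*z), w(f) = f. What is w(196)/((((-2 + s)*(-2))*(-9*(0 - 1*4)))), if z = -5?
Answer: 7/6 ≈ 1.1667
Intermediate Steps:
s = -1/3 (s = 1/(2 + 1*(-5)) = 1/(2 - 5) = 1/(-3) = -1/3 ≈ -0.33333)
w(196)/((((-2 + s)*(-2))*(-9*(0 - 1*4)))) = 196/((((-2 - 1/3)*(-2))*(-9*(0 - 1*4)))) = 196/(((-7/3*(-2))*(-9*(0 - 4)))) = 196/((14*(-9*(-4))/3)) = 196/(((14/3)*36)) = 196/168 = 196*(1/168) = 7/6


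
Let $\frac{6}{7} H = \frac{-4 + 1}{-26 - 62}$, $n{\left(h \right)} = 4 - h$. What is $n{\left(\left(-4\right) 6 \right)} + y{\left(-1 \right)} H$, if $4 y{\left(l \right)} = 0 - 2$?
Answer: $\frac{9849}{352} \approx 27.98$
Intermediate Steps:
$y{\left(l \right)} = - \frac{1}{2}$ ($y{\left(l \right)} = \frac{0 - 2}{4} = \frac{1}{4} \left(-2\right) = - \frac{1}{2}$)
$H = \frac{7}{176}$ ($H = \frac{7 \frac{-4 + 1}{-26 - 62}}{6} = \frac{7 \left(- \frac{3}{-88}\right)}{6} = \frac{7 \left(\left(-3\right) \left(- \frac{1}{88}\right)\right)}{6} = \frac{7}{6} \cdot \frac{3}{88} = \frac{7}{176} \approx 0.039773$)
$n{\left(\left(-4\right) 6 \right)} + y{\left(-1 \right)} H = \left(4 - \left(-4\right) 6\right) - \frac{7}{352} = \left(4 - -24\right) - \frac{7}{352} = \left(4 + 24\right) - \frac{7}{352} = 28 - \frac{7}{352} = \frac{9849}{352}$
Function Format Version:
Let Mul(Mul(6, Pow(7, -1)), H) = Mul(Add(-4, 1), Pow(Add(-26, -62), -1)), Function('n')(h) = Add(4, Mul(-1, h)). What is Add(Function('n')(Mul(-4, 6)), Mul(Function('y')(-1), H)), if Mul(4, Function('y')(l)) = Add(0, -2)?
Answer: Rational(9849, 352) ≈ 27.980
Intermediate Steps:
Function('y')(l) = Rational(-1, 2) (Function('y')(l) = Mul(Rational(1, 4), Add(0, -2)) = Mul(Rational(1, 4), -2) = Rational(-1, 2))
H = Rational(7, 176) (H = Mul(Rational(7, 6), Mul(Add(-4, 1), Pow(Add(-26, -62), -1))) = Mul(Rational(7, 6), Mul(-3, Pow(-88, -1))) = Mul(Rational(7, 6), Mul(-3, Rational(-1, 88))) = Mul(Rational(7, 6), Rational(3, 88)) = Rational(7, 176) ≈ 0.039773)
Add(Function('n')(Mul(-4, 6)), Mul(Function('y')(-1), H)) = Add(Add(4, Mul(-1, Mul(-4, 6))), Mul(Rational(-1, 2), Rational(7, 176))) = Add(Add(4, Mul(-1, -24)), Rational(-7, 352)) = Add(Add(4, 24), Rational(-7, 352)) = Add(28, Rational(-7, 352)) = Rational(9849, 352)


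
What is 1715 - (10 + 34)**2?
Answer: -221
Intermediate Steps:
1715 - (10 + 34)**2 = 1715 - 1*44**2 = 1715 - 1*1936 = 1715 - 1936 = -221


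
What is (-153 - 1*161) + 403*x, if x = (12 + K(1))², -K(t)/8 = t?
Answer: 6134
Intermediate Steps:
K(t) = -8*t
x = 16 (x = (12 - 8*1)² = (12 - 8)² = 4² = 16)
(-153 - 1*161) + 403*x = (-153 - 1*161) + 403*16 = (-153 - 161) + 6448 = -314 + 6448 = 6134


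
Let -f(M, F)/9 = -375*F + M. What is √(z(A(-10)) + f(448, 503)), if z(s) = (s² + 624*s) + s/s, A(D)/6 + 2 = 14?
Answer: √1743706 ≈ 1320.5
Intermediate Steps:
f(M, F) = -9*M + 3375*F (f(M, F) = -9*(-375*F + M) = -9*(M - 375*F) = -9*M + 3375*F)
A(D) = 72 (A(D) = -12 + 6*14 = -12 + 84 = 72)
z(s) = 1 + s² + 624*s (z(s) = (s² + 624*s) + 1 = 1 + s² + 624*s)
√(z(A(-10)) + f(448, 503)) = √((1 + 72² + 624*72) + (-9*448 + 3375*503)) = √((1 + 5184 + 44928) + (-4032 + 1697625)) = √(50113 + 1693593) = √1743706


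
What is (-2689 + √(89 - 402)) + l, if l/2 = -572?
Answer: -3833 + I*√313 ≈ -3833.0 + 17.692*I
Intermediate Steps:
l = -1144 (l = 2*(-572) = -1144)
(-2689 + √(89 - 402)) + l = (-2689 + √(89 - 402)) - 1144 = (-2689 + √(-313)) - 1144 = (-2689 + I*√313) - 1144 = -3833 + I*√313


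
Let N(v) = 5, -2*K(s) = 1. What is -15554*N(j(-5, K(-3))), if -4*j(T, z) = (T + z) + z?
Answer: -77770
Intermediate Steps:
K(s) = -½ (K(s) = -½*1 = -½)
j(T, z) = -z/2 - T/4 (j(T, z) = -((T + z) + z)/4 = -(T + 2*z)/4 = -z/2 - T/4)
-15554*N(j(-5, K(-3))) = -15554*5 = -77770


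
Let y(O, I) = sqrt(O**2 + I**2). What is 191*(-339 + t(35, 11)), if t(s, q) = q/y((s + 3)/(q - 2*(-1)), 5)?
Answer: -64749 + 27313*sqrt(5669)/5669 ≈ -64386.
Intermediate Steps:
y(O, I) = sqrt(I**2 + O**2)
t(s, q) = q/sqrt(25 + (3 + s)**2/(2 + q)**2) (t(s, q) = q/(sqrt(5**2 + ((s + 3)/(q - 2*(-1)))**2)) = q/(sqrt(25 + ((3 + s)/(q + 2))**2)) = q/(sqrt(25 + ((3 + s)/(2 + q))**2)) = q/(sqrt(25 + (3 + s)**2/(2 + q)**2)) = q/sqrt(25 + (3 + s)**2/(2 + q)**2))
191*(-339 + t(35, 11)) = 191*(-339 + 11/sqrt(25 + (3 + 35)**2/(2 + 11)**2)) = 191*(-339 + 11/sqrt(25 + 38**2/13**2)) = 191*(-339 + 11/sqrt(25 + (1/169)*1444)) = 191*(-339 + 11/sqrt(25 + 1444/169)) = 191*(-339 + 11/sqrt(5669/169)) = 191*(-339 + 11*(13*sqrt(5669)/5669)) = 191*(-339 + 143*sqrt(5669)/5669) = -64749 + 27313*sqrt(5669)/5669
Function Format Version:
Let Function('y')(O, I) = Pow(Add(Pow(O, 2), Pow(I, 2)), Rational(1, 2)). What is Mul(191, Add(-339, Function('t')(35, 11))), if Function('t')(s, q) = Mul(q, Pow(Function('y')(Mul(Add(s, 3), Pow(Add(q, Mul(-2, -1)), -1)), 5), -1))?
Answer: Add(-64749, Mul(Rational(27313, 5669), Pow(5669, Rational(1, 2)))) ≈ -64386.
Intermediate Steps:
Function('y')(O, I) = Pow(Add(Pow(I, 2), Pow(O, 2)), Rational(1, 2))
Function('t')(s, q) = Mul(q, Pow(Add(25, Mul(Pow(Add(2, q), -2), Pow(Add(3, s), 2))), Rational(-1, 2))) (Function('t')(s, q) = Mul(q, Pow(Pow(Add(Pow(5, 2), Pow(Mul(Add(s, 3), Pow(Add(q, Mul(-2, -1)), -1)), 2)), Rational(1, 2)), -1)) = Mul(q, Pow(Pow(Add(25, Pow(Mul(Add(3, s), Pow(Add(q, 2), -1)), 2)), Rational(1, 2)), -1)) = Mul(q, Pow(Pow(Add(25, Pow(Mul(Add(3, s), Pow(Add(2, q), -1)), 2)), Rational(1, 2)), -1)) = Mul(q, Pow(Pow(Add(25, Pow(Mul(Pow(Add(2, q), -1), Add(3, s)), 2)), Rational(1, 2)), -1)) = Mul(q, Pow(Pow(Add(25, Mul(Pow(Add(2, q), -2), Pow(Add(3, s), 2))), Rational(1, 2)), -1)) = Mul(q, Pow(Add(25, Mul(Pow(Add(2, q), -2), Pow(Add(3, s), 2))), Rational(-1, 2))))
Mul(191, Add(-339, Function('t')(35, 11))) = Mul(191, Add(-339, Mul(11, Pow(Add(25, Mul(Pow(Add(2, 11), -2), Pow(Add(3, 35), 2))), Rational(-1, 2))))) = Mul(191, Add(-339, Mul(11, Pow(Add(25, Mul(Pow(13, -2), Pow(38, 2))), Rational(-1, 2))))) = Mul(191, Add(-339, Mul(11, Pow(Add(25, Mul(Rational(1, 169), 1444)), Rational(-1, 2))))) = Mul(191, Add(-339, Mul(11, Pow(Add(25, Rational(1444, 169)), Rational(-1, 2))))) = Mul(191, Add(-339, Mul(11, Pow(Rational(5669, 169), Rational(-1, 2))))) = Mul(191, Add(-339, Mul(11, Mul(Rational(13, 5669), Pow(5669, Rational(1, 2)))))) = Mul(191, Add(-339, Mul(Rational(143, 5669), Pow(5669, Rational(1, 2))))) = Add(-64749, Mul(Rational(27313, 5669), Pow(5669, Rational(1, 2))))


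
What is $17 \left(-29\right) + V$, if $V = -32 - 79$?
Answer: $-604$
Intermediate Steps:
$V = -111$ ($V = -32 - 79 = -111$)
$17 \left(-29\right) + V = 17 \left(-29\right) - 111 = -493 - 111 = -604$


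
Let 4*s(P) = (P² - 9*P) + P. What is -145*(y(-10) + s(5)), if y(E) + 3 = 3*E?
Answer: 21315/4 ≈ 5328.8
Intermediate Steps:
s(P) = -2*P + P²/4 (s(P) = ((P² - 9*P) + P)/4 = (P² - 8*P)/4 = -2*P + P²/4)
y(E) = -3 + 3*E
-145*(y(-10) + s(5)) = -145*((-3 + 3*(-10)) + (¼)*5*(-8 + 5)) = -145*((-3 - 30) + (¼)*5*(-3)) = -145*(-33 - 15/4) = -145*(-147/4) = 21315/4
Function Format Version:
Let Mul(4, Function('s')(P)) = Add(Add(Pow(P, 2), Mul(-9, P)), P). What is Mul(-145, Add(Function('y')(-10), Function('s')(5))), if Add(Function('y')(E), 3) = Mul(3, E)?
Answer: Rational(21315, 4) ≈ 5328.8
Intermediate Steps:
Function('s')(P) = Add(Mul(-2, P), Mul(Rational(1, 4), Pow(P, 2))) (Function('s')(P) = Mul(Rational(1, 4), Add(Add(Pow(P, 2), Mul(-9, P)), P)) = Mul(Rational(1, 4), Add(Pow(P, 2), Mul(-8, P))) = Add(Mul(-2, P), Mul(Rational(1, 4), Pow(P, 2))))
Function('y')(E) = Add(-3, Mul(3, E))
Mul(-145, Add(Function('y')(-10), Function('s')(5))) = Mul(-145, Add(Add(-3, Mul(3, -10)), Mul(Rational(1, 4), 5, Add(-8, 5)))) = Mul(-145, Add(Add(-3, -30), Mul(Rational(1, 4), 5, -3))) = Mul(-145, Add(-33, Rational(-15, 4))) = Mul(-145, Rational(-147, 4)) = Rational(21315, 4)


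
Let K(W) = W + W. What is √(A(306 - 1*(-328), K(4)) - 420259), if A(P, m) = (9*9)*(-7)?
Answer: I*√420826 ≈ 648.71*I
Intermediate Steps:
K(W) = 2*W
A(P, m) = -567 (A(P, m) = 81*(-7) = -567)
√(A(306 - 1*(-328), K(4)) - 420259) = √(-567 - 420259) = √(-420826) = I*√420826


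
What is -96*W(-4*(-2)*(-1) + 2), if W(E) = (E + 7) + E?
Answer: 480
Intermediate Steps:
W(E) = 7 + 2*E (W(E) = (7 + E) + E = 7 + 2*E)
-96*W(-4*(-2)*(-1) + 2) = -96*(7 + 2*(-4*(-2)*(-1) + 2)) = -96*(7 + 2*(8*(-1) + 2)) = -96*(7 + 2*(-8 + 2)) = -96*(7 + 2*(-6)) = -96*(7 - 12) = -96*(-5) = 480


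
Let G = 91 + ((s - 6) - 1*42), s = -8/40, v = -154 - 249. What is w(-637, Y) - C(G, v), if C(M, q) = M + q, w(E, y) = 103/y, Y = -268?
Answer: 482153/1340 ≈ 359.82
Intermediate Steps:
v = -403
s = -⅕ (s = -8*1/40 = -⅕ ≈ -0.20000)
G = 214/5 (G = 91 + ((-⅕ - 6) - 1*42) = 91 + (-31/5 - 42) = 91 - 241/5 = 214/5 ≈ 42.800)
w(-637, Y) - C(G, v) = 103/(-268) - (214/5 - 403) = 103*(-1/268) - 1*(-1801/5) = -103/268 + 1801/5 = 482153/1340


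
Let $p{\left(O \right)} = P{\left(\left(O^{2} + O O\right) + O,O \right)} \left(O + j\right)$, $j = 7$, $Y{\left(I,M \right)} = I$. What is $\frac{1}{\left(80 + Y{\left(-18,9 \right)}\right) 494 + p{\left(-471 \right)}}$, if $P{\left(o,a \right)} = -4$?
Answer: $\frac{1}{32484} \approx 3.0784 \cdot 10^{-5}$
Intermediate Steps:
$p{\left(O \right)} = -28 - 4 O$ ($p{\left(O \right)} = - 4 \left(O + 7\right) = - 4 \left(7 + O\right) = -28 - 4 O$)
$\frac{1}{\left(80 + Y{\left(-18,9 \right)}\right) 494 + p{\left(-471 \right)}} = \frac{1}{\left(80 - 18\right) 494 - -1856} = \frac{1}{62 \cdot 494 + \left(-28 + 1884\right)} = \frac{1}{30628 + 1856} = \frac{1}{32484}$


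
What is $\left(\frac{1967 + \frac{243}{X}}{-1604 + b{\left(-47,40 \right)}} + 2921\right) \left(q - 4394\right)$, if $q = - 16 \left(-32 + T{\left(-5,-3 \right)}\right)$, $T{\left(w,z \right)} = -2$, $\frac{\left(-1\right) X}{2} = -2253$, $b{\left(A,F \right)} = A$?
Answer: $- \frac{13938053219475}{1239901} \approx -1.1241 \cdot 10^{7}$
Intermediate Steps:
$X = 4506$ ($X = \left(-2\right) \left(-2253\right) = 4506$)
$q = 544$ ($q = - 16 \left(-32 - 2\right) = \left(-16\right) \left(-34\right) = 544$)
$\left(\frac{1967 + \frac{243}{X}}{-1604 + b{\left(-47,40 \right)}} + 2921\right) \left(q - 4394\right) = \left(\frac{1967 + \frac{243}{4506}}{-1604 - 47} + 2921\right) \left(544 - 4394\right) = \left(\frac{1967 + 243 \cdot \frac{1}{4506}}{-1651} + 2921\right) \left(-3850\right) = \left(\left(1967 + \frac{81}{1502}\right) \left(- \frac{1}{1651}\right) + 2921\right) \left(-3850\right) = \left(\frac{2954515}{1502} \left(- \frac{1}{1651}\right) + 2921\right) \left(-3850\right) = \left(- \frac{2954515}{2479802} + 2921\right) \left(-3850\right) = \frac{7240547127}{2479802} \left(-3850\right) = - \frac{13938053219475}{1239901}$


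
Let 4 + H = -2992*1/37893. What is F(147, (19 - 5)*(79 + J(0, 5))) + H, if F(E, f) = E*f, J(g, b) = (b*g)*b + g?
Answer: 362386186/2229 ≈ 1.6258e+5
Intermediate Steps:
J(g, b) = g + g*b² (J(g, b) = g*b² + g = g + g*b²)
H = -9092/2229 (H = -4 - 2992*1/37893 = -4 - 176/2229 = -9092/2229 ≈ -4.0790)
F(147, (19 - 5)*(79 + J(0, 5))) + H = 147*((19 - 5)*(79 + 0*(1 + 5²))) - 9092/2229 = 147*(14*(79 + 0*(1 + 25))) - 9092/2229 = 147*(14*(79 + 0*26)) - 9092/2229 = 147*(14*(79 + 0)) - 9092/2229 = 147*(14*79) - 9092/2229 = 147*1106 - 9092/2229 = 162582 - 9092/2229 = 362386186/2229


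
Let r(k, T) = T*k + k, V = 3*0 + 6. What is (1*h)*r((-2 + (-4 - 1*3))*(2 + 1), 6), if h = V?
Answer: -1134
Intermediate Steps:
V = 6 (V = 0 + 6 = 6)
h = 6
r(k, T) = k + T*k
(1*h)*r((-2 + (-4 - 1*3))*(2 + 1), 6) = (1*6)*(((-2 + (-4 - 1*3))*(2 + 1))*(1 + 6)) = 6*(((-2 + (-4 - 3))*3)*7) = 6*(((-2 - 7)*3)*7) = 6*(-9*3*7) = 6*(-27*7) = 6*(-189) = -1134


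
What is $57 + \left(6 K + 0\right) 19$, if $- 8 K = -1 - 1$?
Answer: $\frac{171}{2} \approx 85.5$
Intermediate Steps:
$K = \frac{1}{4}$ ($K = - \frac{-1 - 1}{8} = \left(- \frac{1}{8}\right) \left(-2\right) = \frac{1}{4} \approx 0.25$)
$57 + \left(6 K + 0\right) 19 = 57 + \left(6 \cdot \frac{1}{4} + 0\right) 19 = 57 + \left(\frac{3}{2} + 0\right) 19 = 57 + \frac{3}{2} \cdot 19 = 57 + \frac{57}{2} = \frac{171}{2}$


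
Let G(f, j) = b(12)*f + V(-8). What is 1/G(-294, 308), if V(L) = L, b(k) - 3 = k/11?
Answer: -11/13318 ≈ -0.00082595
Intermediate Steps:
b(k) = 3 + k/11
G(f, j) = -8 + 45*f/11 (G(f, j) = (3 + (1/11)*12)*f - 8 = (3 + 12/11)*f - 8 = 45*f/11 - 8 = -8 + 45*f/11)
1/G(-294, 308) = 1/(-8 + (45/11)*(-294)) = 1/(-8 - 13230/11) = 1/(-13318/11) = -11/13318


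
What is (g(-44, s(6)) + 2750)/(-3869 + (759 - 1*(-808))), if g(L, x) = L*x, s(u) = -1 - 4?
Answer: -1485/1151 ≈ -1.2902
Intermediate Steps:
s(u) = -5
(g(-44, s(6)) + 2750)/(-3869 + (759 - 1*(-808))) = (-44*(-5) + 2750)/(-3869 + (759 - 1*(-808))) = (220 + 2750)/(-3869 + (759 + 808)) = 2970/(-3869 + 1567) = 2970/(-2302) = 2970*(-1/2302) = -1485/1151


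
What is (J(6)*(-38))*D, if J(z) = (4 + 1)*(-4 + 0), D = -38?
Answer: -28880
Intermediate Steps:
J(z) = -20 (J(z) = 5*(-4) = -20)
(J(6)*(-38))*D = -20*(-38)*(-38) = 760*(-38) = -28880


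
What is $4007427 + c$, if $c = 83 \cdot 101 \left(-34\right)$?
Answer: $3722405$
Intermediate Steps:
$c = -285022$ ($c = 8383 \left(-34\right) = -285022$)
$4007427 + c = 4007427 - 285022 = 3722405$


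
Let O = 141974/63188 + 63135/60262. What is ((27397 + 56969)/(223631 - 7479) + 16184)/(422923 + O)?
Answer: 832556603366168969/21756153462017912132 ≈ 0.038268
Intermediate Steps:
O = 1568126446/475979407 (O = 141974*(1/63188) + 63135*(1/60262) = 70987/31594 + 63135/60262 = 1568126446/475979407 ≈ 3.2945)
((27397 + 56969)/(223631 - 7479) + 16184)/(422923 + O) = ((27397 + 56969)/(223631 - 7479) + 16184)/(422923 + 1568126446/475979407) = (84366/216152 + 16184)/(201304206873107/475979407) = (84366*(1/216152) + 16184)*(475979407/201304206873107) = (42183/108076 + 16184)*(475979407/201304206873107) = (1749144167/108076)*(475979407/201304206873107) = 832556603366168969/21756153462017912132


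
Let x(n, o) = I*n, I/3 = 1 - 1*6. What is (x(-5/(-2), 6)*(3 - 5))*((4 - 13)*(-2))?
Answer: 1350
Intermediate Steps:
I = -15 (I = 3*(1 - 1*6) = 3*(1 - 6) = 3*(-5) = -15)
x(n, o) = -15*n
(x(-5/(-2), 6)*(3 - 5))*((4 - 13)*(-2)) = ((-(-75)/(-2))*(3 - 5))*((4 - 13)*(-2)) = (-(-75)*(-1)/2*(-2))*(-9*(-2)) = (-15*5/2*(-2))*18 = -75/2*(-2)*18 = 75*18 = 1350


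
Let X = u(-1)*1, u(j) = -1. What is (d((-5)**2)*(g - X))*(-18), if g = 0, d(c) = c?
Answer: -450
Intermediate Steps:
X = -1 (X = -1*1 = -1)
(d((-5)**2)*(g - X))*(-18) = ((-5)**2*(0 - 1*(-1)))*(-18) = (25*(0 + 1))*(-18) = (25*1)*(-18) = 25*(-18) = -450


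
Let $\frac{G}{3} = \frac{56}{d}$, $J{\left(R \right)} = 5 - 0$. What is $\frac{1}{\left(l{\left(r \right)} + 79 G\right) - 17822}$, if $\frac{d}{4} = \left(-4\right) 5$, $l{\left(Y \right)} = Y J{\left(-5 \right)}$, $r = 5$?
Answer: $- \frac{10}{179629} \approx -5.567 \cdot 10^{-5}$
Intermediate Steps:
$J{\left(R \right)} = 5$ ($J{\left(R \right)} = 5 + 0 = 5$)
$l{\left(Y \right)} = 5 Y$ ($l{\left(Y \right)} = Y 5 = 5 Y$)
$d = -80$ ($d = 4 \left(\left(-4\right) 5\right) = 4 \left(-20\right) = -80$)
$G = - \frac{21}{10}$ ($G = 3 \frac{56}{-80} = 3 \cdot 56 \left(- \frac{1}{80}\right) = 3 \left(- \frac{7}{10}\right) = - \frac{21}{10} \approx -2.1$)
$\frac{1}{\left(l{\left(r \right)} + 79 G\right) - 17822} = \frac{1}{\left(5 \cdot 5 + 79 \left(- \frac{21}{10}\right)\right) - 17822} = \frac{1}{\left(25 - \frac{1659}{10}\right) - 17822} = \frac{1}{- \frac{1409}{10} - 17822} = \frac{1}{- \frac{179629}{10}} = - \frac{10}{179629}$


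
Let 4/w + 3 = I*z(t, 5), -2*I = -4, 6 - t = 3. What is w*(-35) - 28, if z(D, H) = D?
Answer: -224/3 ≈ -74.667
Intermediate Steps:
t = 3 (t = 6 - 1*3 = 6 - 3 = 3)
I = 2 (I = -½*(-4) = 2)
w = 4/3 (w = 4/(-3 + 2*3) = 4/(-3 + 6) = 4/3 ≈ 1.3333)
w*(-35) - 28 = (4/3)*(-35) - 28 = -140/3 - 28 = -224/3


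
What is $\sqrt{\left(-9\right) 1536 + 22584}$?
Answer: $2 \sqrt{2190} \approx 93.595$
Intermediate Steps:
$\sqrt{\left(-9\right) 1536 + 22584} = \sqrt{-13824 + 22584} = \sqrt{8760} = 2 \sqrt{2190}$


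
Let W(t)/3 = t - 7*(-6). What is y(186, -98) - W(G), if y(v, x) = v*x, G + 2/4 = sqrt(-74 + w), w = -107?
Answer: -36705/2 - 3*I*sqrt(181) ≈ -18353.0 - 40.361*I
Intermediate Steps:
G = -1/2 + I*sqrt(181) (G = -1/2 + sqrt(-74 - 107) = -1/2 + sqrt(-181) = -1/2 + I*sqrt(181) ≈ -0.5 + 13.454*I)
W(t) = 126 + 3*t (W(t) = 3*(t - 7*(-6)) = 3*(t + 42) = 3*(42 + t) = 126 + 3*t)
y(186, -98) - W(G) = 186*(-98) - (126 + 3*(-1/2 + I*sqrt(181))) = -18228 - (126 + (-3/2 + 3*I*sqrt(181))) = -18228 - (249/2 + 3*I*sqrt(181)) = -18228 + (-249/2 - 3*I*sqrt(181)) = -36705/2 - 3*I*sqrt(181)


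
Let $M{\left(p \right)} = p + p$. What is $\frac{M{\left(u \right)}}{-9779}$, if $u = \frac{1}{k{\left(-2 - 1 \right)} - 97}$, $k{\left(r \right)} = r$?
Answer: $\frac{1}{488950} \approx 2.0452 \cdot 10^{-6}$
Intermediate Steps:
$u = - \frac{1}{100}$ ($u = \frac{1}{\left(-2 - 1\right) - 97} = \frac{1}{-3 - 97} = \frac{1}{-100} = - \frac{1}{100} \approx -0.01$)
$M{\left(p \right)} = 2 p$
$\frac{M{\left(u \right)}}{-9779} = \frac{2 \left(- \frac{1}{100}\right)}{-9779} = \left(- \frac{1}{50}\right) \left(- \frac{1}{9779}\right) = \frac{1}{488950}$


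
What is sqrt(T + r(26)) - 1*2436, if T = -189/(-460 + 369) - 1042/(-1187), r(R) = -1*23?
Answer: -2436 + I*sqrt(4773086058)/15431 ≈ -2436.0 + 4.4772*I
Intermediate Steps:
r(R) = -23
T = 45595/15431 (T = -189/(-91) - 1042*(-1/1187) = -189*(-1/91) + 1042/1187 = 27/13 + 1042/1187 = 45595/15431 ≈ 2.9548)
sqrt(T + r(26)) - 1*2436 = sqrt(45595/15431 - 23) - 1*2436 = sqrt(-309318/15431) - 2436 = I*sqrt(4773086058)/15431 - 2436 = -2436 + I*sqrt(4773086058)/15431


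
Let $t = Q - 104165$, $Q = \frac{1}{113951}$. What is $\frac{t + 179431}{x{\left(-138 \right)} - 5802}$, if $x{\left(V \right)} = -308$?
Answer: $- \frac{8576635967}{696240610} \approx -12.318$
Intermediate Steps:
$Q = \frac{1}{113951} \approx 8.7757 \cdot 10^{-6}$
$t = - \frac{11869705914}{113951}$ ($t = \frac{1}{113951} - 104165 = - \frac{11869705914}{113951} \approx -1.0417 \cdot 10^{5}$)
$\frac{t + 179431}{x{\left(-138 \right)} - 5802} = \frac{- \frac{11869705914}{113951} + 179431}{-308 - 5802} = \frac{8576635967}{113951 \left(-6110\right)} = \frac{8576635967}{113951} \left(- \frac{1}{6110}\right) = - \frac{8576635967}{696240610}$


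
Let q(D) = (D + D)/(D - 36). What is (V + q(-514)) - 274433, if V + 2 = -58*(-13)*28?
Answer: -69663311/275 ≈ -2.5332e+5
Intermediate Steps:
q(D) = 2*D/(-36 + D) (q(D) = (2*D)/(-36 + D) = 2*D/(-36 + D))
V = 21110 (V = -2 - 58*(-13)*28 = -2 + 754*28 = -2 + 21112 = 21110)
(V + q(-514)) - 274433 = (21110 + 2*(-514)/(-36 - 514)) - 274433 = (21110 + 2*(-514)/(-550)) - 274433 = (21110 + 2*(-514)*(-1/550)) - 274433 = (21110 + 514/275) - 274433 = 5805764/275 - 274433 = -69663311/275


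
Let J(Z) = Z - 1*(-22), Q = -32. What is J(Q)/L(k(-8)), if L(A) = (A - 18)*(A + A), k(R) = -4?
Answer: -5/88 ≈ -0.056818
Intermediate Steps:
J(Z) = 22 + Z (J(Z) = Z + 22 = 22 + Z)
L(A) = 2*A*(-18 + A) (L(A) = (-18 + A)*(2*A) = 2*A*(-18 + A))
J(Q)/L(k(-8)) = (22 - 32)/((2*(-4)*(-18 - 4))) = -10/(2*(-4)*(-22)) = -10/176 = -10*1/176 = -5/88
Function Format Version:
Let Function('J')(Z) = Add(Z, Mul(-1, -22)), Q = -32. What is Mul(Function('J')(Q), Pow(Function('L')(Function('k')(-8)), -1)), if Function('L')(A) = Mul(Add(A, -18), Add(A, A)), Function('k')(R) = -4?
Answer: Rational(-5, 88) ≈ -0.056818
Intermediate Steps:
Function('J')(Z) = Add(22, Z) (Function('J')(Z) = Add(Z, 22) = Add(22, Z))
Function('L')(A) = Mul(2, A, Add(-18, A)) (Function('L')(A) = Mul(Add(-18, A), Mul(2, A)) = Mul(2, A, Add(-18, A)))
Mul(Function('J')(Q), Pow(Function('L')(Function('k')(-8)), -1)) = Mul(Add(22, -32), Pow(Mul(2, -4, Add(-18, -4)), -1)) = Mul(-10, Pow(Mul(2, -4, -22), -1)) = Mul(-10, Pow(176, -1)) = Mul(-10, Rational(1, 176)) = Rational(-5, 88)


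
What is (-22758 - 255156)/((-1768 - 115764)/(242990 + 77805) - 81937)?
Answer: 4245401030/1251671307 ≈ 3.3918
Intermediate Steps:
(-22758 - 255156)/((-1768 - 115764)/(242990 + 77805) - 81937) = -277914/(-117532/320795 - 81937) = -277914/(-26285097447/320795) = -277914*(-320795/26285097447) = 4245401030/1251671307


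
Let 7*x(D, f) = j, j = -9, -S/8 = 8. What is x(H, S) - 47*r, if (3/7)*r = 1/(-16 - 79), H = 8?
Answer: -262/1995 ≈ -0.13133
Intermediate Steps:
S = -64 (S = -8*8 = -64)
x(D, f) = -9/7 (x(D, f) = (⅐)*(-9) = -9/7)
r = -7/285 (r = 7/(3*(-16 - 79)) = (7/3)/(-95) = (7/3)*(-1/95) = -7/285 ≈ -0.024561)
x(H, S) - 47*r = -9/7 - 47*(-7/285) = -9/7 + 329/285 = -262/1995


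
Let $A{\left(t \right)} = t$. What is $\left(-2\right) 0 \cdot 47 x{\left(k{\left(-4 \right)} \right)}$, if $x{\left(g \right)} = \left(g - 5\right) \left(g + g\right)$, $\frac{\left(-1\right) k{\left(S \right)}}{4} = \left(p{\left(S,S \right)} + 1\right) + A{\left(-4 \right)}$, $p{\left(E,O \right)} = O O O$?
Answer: $0$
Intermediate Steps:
$p{\left(E,O \right)} = O^{3}$ ($p{\left(E,O \right)} = O^{2} O = O^{3}$)
$k{\left(S \right)} = 12 - 4 S^{3}$ ($k{\left(S \right)} = - 4 \left(\left(S^{3} + 1\right) - 4\right) = - 4 \left(\left(1 + S^{3}\right) - 4\right) = - 4 \left(-3 + S^{3}\right) = 12 - 4 S^{3}$)
$x{\left(g \right)} = 2 g \left(-5 + g\right)$ ($x{\left(g \right)} = \left(-5 + g\right) 2 g = 2 g \left(-5 + g\right)$)
$\left(-2\right) 0 \cdot 47 x{\left(k{\left(-4 \right)} \right)} = \left(-2\right) 0 \cdot 47 \cdot 2 \left(12 - 4 \left(-4\right)^{3}\right) \left(-5 - \left(-12 + 4 \left(-4\right)^{3}\right)\right) = 0 \cdot 47 \cdot 2 \left(12 - -256\right) \left(-5 + \left(12 - -256\right)\right) = 0 \cdot 2 \left(12 + 256\right) \left(-5 + \left(12 + 256\right)\right) = 0 \cdot 2 \cdot 268 \left(-5 + 268\right) = 0 \cdot 2 \cdot 268 \cdot 263 = 0 \cdot 140968 = 0$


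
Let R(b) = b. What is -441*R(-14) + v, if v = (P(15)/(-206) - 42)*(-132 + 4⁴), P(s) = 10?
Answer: 98878/103 ≈ 959.98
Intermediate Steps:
v = -537044/103 (v = (10/(-206) - 42)*(-132 + 4⁴) = (10*(-1/206) - 42)*(-132 + 256) = (-5/103 - 42)*124 = -4331/103*124 = -537044/103 ≈ -5214.0)
-441*R(-14) + v = -441*(-14) - 537044/103 = 6174 - 537044/103 = 98878/103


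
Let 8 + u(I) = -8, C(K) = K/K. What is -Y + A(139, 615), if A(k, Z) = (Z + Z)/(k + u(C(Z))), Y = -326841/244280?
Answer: 2769641/244280 ≈ 11.338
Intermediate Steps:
Y = -326841/244280 (Y = -326841*1/244280 = -326841/244280 ≈ -1.3380)
C(K) = 1
u(I) = -16 (u(I) = -8 - 8 = -16)
A(k, Z) = 2*Z/(-16 + k) (A(k, Z) = (Z + Z)/(k - 16) = (2*Z)/(-16 + k) = 2*Z/(-16 + k))
-Y + A(139, 615) = -1*(-326841/244280) + 2*615/(-16 + 139) = 326841/244280 + 2*615/123 = 326841/244280 + 2*615*(1/123) = 326841/244280 + 10 = 2769641/244280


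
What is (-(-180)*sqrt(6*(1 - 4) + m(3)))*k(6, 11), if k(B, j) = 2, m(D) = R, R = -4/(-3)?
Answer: 600*I*sqrt(6) ≈ 1469.7*I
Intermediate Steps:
R = 4/3 (R = -4*(-1/3) = 4/3 ≈ 1.3333)
m(D) = 4/3
(-(-180)*sqrt(6*(1 - 4) + m(3)))*k(6, 11) = -(-180)*sqrt(6*(1 - 4) + 4/3)*2 = -(-180)*sqrt(6*(-3) + 4/3)*2 = -(-180)*sqrt(-18 + 4/3)*2 = -(-180)*sqrt(-50/3)*2 = -(-180)*5*I*sqrt(6)/3*2 = -(-300)*I*sqrt(6)*2 = (300*I*sqrt(6))*2 = 600*I*sqrt(6)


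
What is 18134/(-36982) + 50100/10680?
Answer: 13826059/3291398 ≈ 4.2007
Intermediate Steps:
18134/(-36982) + 50100/10680 = 18134*(-1/36982) + 50100*(1/10680) = -9067/18491 + 835/178 = 13826059/3291398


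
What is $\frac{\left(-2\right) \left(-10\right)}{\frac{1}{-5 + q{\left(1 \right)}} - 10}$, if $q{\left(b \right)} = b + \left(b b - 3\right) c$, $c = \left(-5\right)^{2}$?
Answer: $- \frac{1080}{541} \approx -1.9963$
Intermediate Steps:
$c = 25$
$q{\left(b \right)} = -75 + b + 25 b^{2}$ ($q{\left(b \right)} = b + \left(b b - 3\right) 25 = b + \left(b^{2} - 3\right) 25 = b + \left(-3 + b^{2}\right) 25 = b + \left(-75 + 25 b^{2}\right) = -75 + b + 25 b^{2}$)
$\frac{\left(-2\right) \left(-10\right)}{\frac{1}{-5 + q{\left(1 \right)}} - 10} = \frac{\left(-2\right) \left(-10\right)}{\frac{1}{-5 + \left(-75 + 1 + 25 \cdot 1^{2}\right)} - 10} = \frac{20}{\frac{1}{-5 + \left(-75 + 1 + 25 \cdot 1\right)} - 10} = \frac{20}{\frac{1}{-5 + \left(-75 + 1 + 25\right)} - 10} = \frac{20}{\frac{1}{-5 - 49} - 10} = \frac{20}{\frac{1}{-54} - 10} = \frac{20}{- \frac{1}{54} - 10} = \frac{20}{- \frac{541}{54}} = 20 \left(- \frac{54}{541}\right) = - \frac{1080}{541}$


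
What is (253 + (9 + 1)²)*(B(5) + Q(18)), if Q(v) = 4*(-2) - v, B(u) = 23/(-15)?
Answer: -145789/15 ≈ -9719.3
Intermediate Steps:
B(u) = -23/15 (B(u) = 23*(-1/15) = -23/15)
Q(v) = -8 - v
(253 + (9 + 1)²)*(B(5) + Q(18)) = (253 + (9 + 1)²)*(-23/15 + (-8 - 1*18)) = (253 + 10²)*(-23/15 + (-8 - 18)) = (253 + 100)*(-23/15 - 26) = 353*(-413/15) = -145789/15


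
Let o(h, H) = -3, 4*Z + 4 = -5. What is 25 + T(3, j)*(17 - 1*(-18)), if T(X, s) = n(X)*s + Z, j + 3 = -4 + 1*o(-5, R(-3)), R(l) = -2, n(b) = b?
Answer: -4415/4 ≈ -1103.8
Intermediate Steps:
Z = -9/4 (Z = -1 + (1/4)*(-5) = -1 - 5/4 = -9/4 ≈ -2.2500)
j = -10 (j = -3 + (-4 + 1*(-3)) = -3 + (-4 - 3) = -3 - 7 = -10)
T(X, s) = -9/4 + X*s (T(X, s) = X*s - 9/4 = -9/4 + X*s)
25 + T(3, j)*(17 - 1*(-18)) = 25 + (-9/4 + 3*(-10))*(17 - 1*(-18)) = 25 + (-9/4 - 30)*(17 + 18) = 25 - 129/4*35 = 25 - 4515/4 = -4415/4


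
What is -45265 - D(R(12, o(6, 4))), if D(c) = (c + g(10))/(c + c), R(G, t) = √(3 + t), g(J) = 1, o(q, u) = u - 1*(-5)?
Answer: -90531/2 - √3/12 ≈ -45266.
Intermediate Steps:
o(q, u) = 5 + u (o(q, u) = u + 5 = 5 + u)
D(c) = (1 + c)/(2*c) (D(c) = (c + 1)/(c + c) = (1 + c)/((2*c)) = (1 + c)*(1/(2*c)) = (1 + c)/(2*c))
-45265 - D(R(12, o(6, 4))) = -45265 - (1 + √(3 + (5 + 4)))/(2*(√(3 + (5 + 4)))) = -45265 - (1 + √(3 + 9))/(2*(√(3 + 9))) = -45265 - (1 + √12)/(2*(√12)) = -45265 - (1 + 2*√3)/(2*(2*√3)) = -45265 - √3/6*(1 + 2*√3)/2 = -45265 - √3*(1 + 2*√3)/12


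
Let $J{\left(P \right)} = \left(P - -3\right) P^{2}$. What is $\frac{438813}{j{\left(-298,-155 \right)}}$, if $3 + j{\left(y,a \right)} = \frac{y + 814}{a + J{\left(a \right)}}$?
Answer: $- \frac{534175109805}{3652127} \approx -1.4626 \cdot 10^{5}$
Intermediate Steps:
$J{\left(P \right)} = P^{2} \left(3 + P\right)$ ($J{\left(P \right)} = \left(P + 3\right) P^{2} = \left(3 + P\right) P^{2} = P^{2} \left(3 + P\right)$)
$j{\left(y,a \right)} = -3 + \frac{814 + y}{a + a^{2} \left(3 + a\right)}$ ($j{\left(y,a \right)} = -3 + \frac{y + 814}{a + a^{2} \left(3 + a\right)} = -3 + \frac{814 + y}{a + a^{2} \left(3 + a\right)}$)
$\frac{438813}{j{\left(-298,-155 \right)}} = \frac{438813}{\frac{1}{-155} \frac{1}{1 - 155 \left(3 - 155\right)} \left(814 - 298 - -465 - 3 \left(-155\right)^{2} \left(3 - 155\right)\right)} = \frac{438813}{\left(- \frac{1}{155}\right) \frac{1}{1 - -23560} \left(814 - 298 + 465 - 72075 \left(-152\right)\right)} = \frac{438813}{\left(- \frac{1}{155}\right) \frac{1}{1 + 23560} \left(814 - 298 + 465 + 10955400\right)} = \frac{438813}{\left(- \frac{1}{155}\right) \frac{1}{23561} \cdot 10956381} = \frac{438813}{- \frac{10956381}{3651955}} = 438813 \left(- \frac{3651955}{10956381}\right) = - \frac{534175109805}{3652127}$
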